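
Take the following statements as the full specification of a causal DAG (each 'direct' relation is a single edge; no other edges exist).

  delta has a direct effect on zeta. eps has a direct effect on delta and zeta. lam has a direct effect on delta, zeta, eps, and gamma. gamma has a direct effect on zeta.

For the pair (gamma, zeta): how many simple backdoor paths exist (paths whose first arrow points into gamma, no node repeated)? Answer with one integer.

A backdoor path from gamma to zeta is any simple undirected path whose first edge points into gamma (i.e. leaves gamma via a parent).
Parents of gamma: {lam}.
Enumerating:
  P1: gamma <- lam -> eps -> delta -> zeta
  P2: gamma <- lam -> eps -> zeta
  P3: gamma <- lam -> delta <- eps -> zeta
  P4: gamma <- lam -> delta -> zeta
  P5: gamma <- lam -> zeta
That exhausts the simple backdoor paths. Count: 5.

5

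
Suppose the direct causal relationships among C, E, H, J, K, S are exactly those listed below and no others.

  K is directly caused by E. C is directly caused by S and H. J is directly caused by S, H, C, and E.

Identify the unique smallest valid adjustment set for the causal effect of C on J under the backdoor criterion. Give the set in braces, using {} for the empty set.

{H, S}

Variables eligible for adjustment (non-descendants of C, excluding C and J): {E, H, K, S}.
Backdoor paths from C to J:
  P1: C <- H -> J
  P2: C <- S -> J
The empty set is not sufficient: P1 (C <- H -> J) has no collider blocking it and no conditioned non-collider, so it is open.
Try {H, S}:
  P1: blocked at fork node H ∈ conditioning set.
  P2: blocked at fork node S ∈ conditioning set.
{H, S} contains no descendant of C and blocks every backdoor path.
Every element of {H, S} is needed (dropping H leaves P1 open; dropping S leaves P2 open), so no proper subset is valid.
Among all size-2 subsets of the eligible variables, only {H, S} blocks every backdoor path, so it is the unique smallest valid adjustment set.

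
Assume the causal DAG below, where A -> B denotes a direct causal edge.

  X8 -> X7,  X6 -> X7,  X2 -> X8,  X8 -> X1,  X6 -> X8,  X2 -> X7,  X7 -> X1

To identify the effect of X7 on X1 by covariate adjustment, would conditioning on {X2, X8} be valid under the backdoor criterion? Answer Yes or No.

Yes

Backdoor paths from X7 to X1 (paths whose first edge points into X7):
  P1: X7 <- X2 -> X8 -> X1
  P2: X7 <- X6 -> X8 -> X1
  P3: X7 <- X8 -> X1
Condition 1 (no descendant of X7 in the set): holds — descendants of X7 are {X1}; none are in {X2, X8}.
Condition 2 (every backdoor path blocked by {X2, X8}):
  P1: blocked at fork node X2 ∈ conditioning set.
  P2: blocked at chain node X8 ∈ conditioning set.
  P3: blocked at fork node X8 ∈ conditioning set.
{X2, X8} satisfies the backdoor criterion.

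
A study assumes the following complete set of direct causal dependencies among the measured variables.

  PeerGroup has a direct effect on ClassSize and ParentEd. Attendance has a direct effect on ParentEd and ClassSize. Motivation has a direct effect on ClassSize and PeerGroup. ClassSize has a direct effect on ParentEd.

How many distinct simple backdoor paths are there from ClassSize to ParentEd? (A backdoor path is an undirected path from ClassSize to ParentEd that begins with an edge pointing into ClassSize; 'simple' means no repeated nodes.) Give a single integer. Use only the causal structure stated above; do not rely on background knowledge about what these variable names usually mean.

A backdoor path from ClassSize to ParentEd is any simple undirected path whose first edge points into ClassSize (i.e. leaves ClassSize via a parent).
Parents of ClassSize: {Attendance, Motivation, PeerGroup}.
Enumerating:
  P1: ClassSize <- Motivation -> PeerGroup -> ParentEd
  P2: ClassSize <- PeerGroup -> ParentEd
  P3: ClassSize <- Attendance -> ParentEd
That exhausts the simple backdoor paths. Count: 3.

3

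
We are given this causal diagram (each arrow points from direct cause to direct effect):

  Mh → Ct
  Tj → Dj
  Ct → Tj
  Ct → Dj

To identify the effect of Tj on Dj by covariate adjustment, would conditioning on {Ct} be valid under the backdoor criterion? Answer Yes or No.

Yes

Backdoor paths from Tj to Dj (paths whose first edge points into Tj):
  P1: Tj <- Ct -> Dj
Condition 1 (no descendant of Tj in the set): holds — descendants of Tj are {Dj}; none are in {Ct}.
Condition 2 (every backdoor path blocked by {Ct}):
  P1: blocked at fork node Ct ∈ conditioning set.
{Ct} satisfies the backdoor criterion.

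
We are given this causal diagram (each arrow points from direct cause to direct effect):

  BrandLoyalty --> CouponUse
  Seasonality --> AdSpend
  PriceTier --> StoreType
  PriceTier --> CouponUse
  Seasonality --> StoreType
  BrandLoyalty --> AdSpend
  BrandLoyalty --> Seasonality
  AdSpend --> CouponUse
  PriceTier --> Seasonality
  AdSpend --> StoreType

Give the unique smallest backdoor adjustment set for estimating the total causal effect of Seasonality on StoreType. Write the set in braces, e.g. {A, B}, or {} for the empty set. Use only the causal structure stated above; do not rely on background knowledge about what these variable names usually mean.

{BrandLoyalty, PriceTier}

Variables eligible for adjustment (non-descendants of Seasonality, excluding Seasonality and StoreType): {BrandLoyalty, PriceTier}.
Backdoor paths from Seasonality to StoreType:
  P1: Seasonality <- BrandLoyalty -> AdSpend -> CouponUse <- PriceTier -> StoreType
  P2: Seasonality <- BrandLoyalty -> AdSpend -> StoreType
  P3: Seasonality <- BrandLoyalty -> CouponUse <- PriceTier -> StoreType
  P4: Seasonality <- BrandLoyalty -> CouponUse <- AdSpend -> StoreType
  P5: Seasonality <- PriceTier -> CouponUse <- BrandLoyalty -> AdSpend -> StoreType
  P6: Seasonality <- PriceTier -> CouponUse <- AdSpend -> StoreType
  P7: Seasonality <- PriceTier -> StoreType
The empty set is not sufficient: P2 (Seasonality <- BrandLoyalty -> AdSpend -> StoreType) has no collider blocking it and no conditioned non-collider, so it is open.
Try {BrandLoyalty, PriceTier}:
  P1: blocked at fork node BrandLoyalty ∈ conditioning set.
  P2: blocked at fork node BrandLoyalty ∈ conditioning set.
  P3: blocked at fork node BrandLoyalty ∈ conditioning set.
  P4: blocked at fork node BrandLoyalty ∈ conditioning set.
  P5: blocked at fork node PriceTier ∈ conditioning set.
  P6: blocked at fork node PriceTier ∈ conditioning set.
  P7: blocked at fork node PriceTier ∈ conditioning set.
{BrandLoyalty, PriceTier} contains no descendant of Seasonality and blocks every backdoor path.
Every element of {BrandLoyalty, PriceTier} is needed (dropping BrandLoyalty leaves P2 open; dropping PriceTier leaves P7 open), so no proper subset is valid.
Among all size-2 subsets of the eligible variables, only {BrandLoyalty, PriceTier} blocks every backdoor path, so it is the unique smallest valid adjustment set.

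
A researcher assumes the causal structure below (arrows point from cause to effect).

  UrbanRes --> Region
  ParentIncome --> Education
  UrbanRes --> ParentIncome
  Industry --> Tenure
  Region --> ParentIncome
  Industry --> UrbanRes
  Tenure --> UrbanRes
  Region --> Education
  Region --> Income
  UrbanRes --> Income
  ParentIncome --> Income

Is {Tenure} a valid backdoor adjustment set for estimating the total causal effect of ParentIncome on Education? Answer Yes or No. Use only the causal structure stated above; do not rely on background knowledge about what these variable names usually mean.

Backdoor paths from ParentIncome to Education (paths whose first edge points into ParentIncome):
  P1: ParentIncome <- UrbanRes -> Region -> Education
  P2: ParentIncome <- UrbanRes -> Income <- Region -> Education
  P3: ParentIncome <- Region -> Education
Condition 1 (no descendant of ParentIncome in the set): holds — descendants of ParentIncome are {Education, Income}; none are in {Tenure}.
Condition 2 (every backdoor path blocked by {Tenure}):
  P1: open — no interior node is in the conditioning set.
  P2: blocked at collider Income (neither it nor any descendant is in the conditioning set).
  P3: open — no interior node is in the conditioning set.
{Tenure} does not satisfy the backdoor criterion.

No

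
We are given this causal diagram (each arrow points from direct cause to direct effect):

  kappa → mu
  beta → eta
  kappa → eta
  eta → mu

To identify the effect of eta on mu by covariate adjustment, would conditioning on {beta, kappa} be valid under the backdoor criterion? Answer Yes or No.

Backdoor paths from eta to mu (paths whose first edge points into eta):
  P1: eta <- kappa -> mu
Condition 1 (no descendant of eta in the set): holds — descendants of eta are {mu}; none are in {beta, kappa}.
Condition 2 (every backdoor path blocked by {beta, kappa}):
  P1: blocked at fork node kappa ∈ conditioning set.
{beta, kappa} satisfies the backdoor criterion.

Yes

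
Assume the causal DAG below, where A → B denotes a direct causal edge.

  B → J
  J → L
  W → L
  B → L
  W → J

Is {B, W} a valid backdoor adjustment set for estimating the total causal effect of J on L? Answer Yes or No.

Backdoor paths from J to L (paths whose first edge points into J):
  P1: J <- B -> L
  P2: J <- W -> L
Condition 1 (no descendant of J in the set): holds — descendants of J are {L}; none are in {B, W}.
Condition 2 (every backdoor path blocked by {B, W}):
  P1: blocked at fork node B ∈ conditioning set.
  P2: blocked at fork node W ∈ conditioning set.
{B, W} satisfies the backdoor criterion.

Yes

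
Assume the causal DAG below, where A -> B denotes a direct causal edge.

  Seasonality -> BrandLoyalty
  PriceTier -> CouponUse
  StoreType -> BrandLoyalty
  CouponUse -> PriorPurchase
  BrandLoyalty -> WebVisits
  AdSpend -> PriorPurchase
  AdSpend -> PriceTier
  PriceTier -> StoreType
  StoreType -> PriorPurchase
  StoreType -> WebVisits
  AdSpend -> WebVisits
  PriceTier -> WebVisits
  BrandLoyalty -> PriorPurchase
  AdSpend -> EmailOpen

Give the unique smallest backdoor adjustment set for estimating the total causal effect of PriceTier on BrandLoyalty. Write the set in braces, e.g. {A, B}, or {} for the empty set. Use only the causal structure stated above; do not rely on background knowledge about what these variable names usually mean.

{}

Variables eligible for adjustment (non-descendants of PriceTier, excluding PriceTier and BrandLoyalty): {AdSpend, EmailOpen, Seasonality}.
Backdoor paths from PriceTier to BrandLoyalty:
  P1: PriceTier <- AdSpend -> PriorPurchase <- StoreType -> BrandLoyalty
  P2: PriceTier <- AdSpend -> PriorPurchase <- StoreType -> WebVisits <- BrandLoyalty
  P3: PriceTier <- AdSpend -> PriorPurchase <- BrandLoyalty
  P4: PriceTier <- AdSpend -> WebVisits <- StoreType -> BrandLoyalty
  P5: PriceTier <- AdSpend -> WebVisits <- StoreType -> PriorPurchase <- BrandLoyalty
  P6: PriceTier <- AdSpend -> WebVisits <- BrandLoyalty
Each backdoor path contains an unconditioned collider, so every path is already blocked with the empty conditioning set:
  P1: blocked at collider PriorPurchase (neither it nor any descendant is in the conditioning set).
  P2: blocked at collider PriorPurchase (neither it nor any descendant is in the conditioning set).
  P3: blocked at collider PriorPurchase (neither it nor any descendant is in the conditioning set).
  P4: blocked at collider WebVisits (neither it nor any descendant is in the conditioning set).
  P5: blocked at collider WebVisits (neither it nor any descendant is in the conditioning set).
  P6: blocked at collider WebVisits (neither it nor any descendant is in the conditioning set).
The empty set is therefore the unique smallest valid set.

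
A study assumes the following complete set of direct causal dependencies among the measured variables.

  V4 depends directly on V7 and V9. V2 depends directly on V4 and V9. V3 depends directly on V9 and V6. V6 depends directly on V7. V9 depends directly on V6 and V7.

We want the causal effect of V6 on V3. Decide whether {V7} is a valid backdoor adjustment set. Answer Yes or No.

Backdoor paths from V6 to V3 (paths whose first edge points into V6):
  P1: V6 <- V7 -> V9 -> V3
  P2: V6 <- V7 -> V4 <- V9 -> V3
  P3: V6 <- V7 -> V4 -> V2 <- V9 -> V3
Condition 1 (no descendant of V6 in the set): holds — descendants of V6 are {V2, V3, V4, V9}; none are in {V7}.
Condition 2 (every backdoor path blocked by {V7}):
  P1: blocked at fork node V7 ∈ conditioning set.
  P2: blocked at fork node V7 ∈ conditioning set.
  P3: blocked at fork node V7 ∈ conditioning set.
{V7} satisfies the backdoor criterion.

Yes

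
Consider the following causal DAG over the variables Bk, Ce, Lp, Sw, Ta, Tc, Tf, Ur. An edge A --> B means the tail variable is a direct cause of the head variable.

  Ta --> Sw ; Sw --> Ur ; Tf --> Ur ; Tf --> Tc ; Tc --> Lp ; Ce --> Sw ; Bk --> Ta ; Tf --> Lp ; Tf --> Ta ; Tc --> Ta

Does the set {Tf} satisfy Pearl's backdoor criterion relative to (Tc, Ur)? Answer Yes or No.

Backdoor paths from Tc to Ur (paths whose first edge points into Tc):
  P1: Tc <- Tf -> Ta -> Sw -> Ur
  P2: Tc <- Tf -> Ur
Condition 1 (no descendant of Tc in the set): holds — descendants of Tc are {Lp, Sw, Ta, Ur}; none are in {Tf}.
Condition 2 (every backdoor path blocked by {Tf}):
  P1: blocked at fork node Tf ∈ conditioning set.
  P2: blocked at fork node Tf ∈ conditioning set.
{Tf} satisfies the backdoor criterion.

Yes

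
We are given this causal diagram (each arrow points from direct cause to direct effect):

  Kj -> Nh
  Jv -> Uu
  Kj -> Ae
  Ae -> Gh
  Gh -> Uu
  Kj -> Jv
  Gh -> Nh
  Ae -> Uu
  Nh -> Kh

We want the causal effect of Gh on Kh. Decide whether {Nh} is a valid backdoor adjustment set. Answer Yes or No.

Backdoor paths from Gh to Kh (paths whose first edge points into Gh):
  P1: Gh <- Ae <- Kj -> Nh -> Kh
  P2: Gh <- Ae -> Uu <- Jv <- Kj -> Nh -> Kh
Condition 1 (no descendant of Gh in the set): FAILS — Nh is a descendant of Gh.
Condition 2 (every backdoor path blocked by {Nh}):
  P1: blocked at chain node Nh ∈ conditioning set.
  P2: blocked at collider Uu (neither it nor any descendant is in the conditioning set).
{Nh} does not satisfy the backdoor criterion.

No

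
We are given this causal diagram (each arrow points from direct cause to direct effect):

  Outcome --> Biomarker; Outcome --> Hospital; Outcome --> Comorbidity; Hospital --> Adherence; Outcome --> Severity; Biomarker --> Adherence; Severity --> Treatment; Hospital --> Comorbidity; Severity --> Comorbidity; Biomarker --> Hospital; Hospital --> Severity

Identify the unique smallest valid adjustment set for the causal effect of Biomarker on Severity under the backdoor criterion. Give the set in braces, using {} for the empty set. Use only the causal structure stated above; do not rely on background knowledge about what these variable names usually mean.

Variables eligible for adjustment (non-descendants of Biomarker, excluding Biomarker and Severity): {Outcome}.
Backdoor paths from Biomarker to Severity:
  P1: Biomarker <- Outcome -> Hospital -> Severity
  P2: Biomarker <- Outcome -> Hospital -> Comorbidity <- Severity
  P3: Biomarker <- Outcome -> Severity
  P4: Biomarker <- Outcome -> Comorbidity <- Hospital -> Severity
  P5: Biomarker <- Outcome -> Comorbidity <- Severity
The empty set is not sufficient: P1 (Biomarker <- Outcome -> Hospital -> Severity) has no collider blocking it and no conditioned non-collider, so it is open.
Try {Outcome}:
  P1: blocked at fork node Outcome ∈ conditioning set.
  P2: blocked at fork node Outcome ∈ conditioning set.
  P3: blocked at fork node Outcome ∈ conditioning set.
  P4: blocked at fork node Outcome ∈ conditioning set.
  P5: blocked at fork node Outcome ∈ conditioning set.
{Outcome} contains no descendant of Biomarker and blocks every backdoor path.
{Outcome} is the unique smallest valid adjustment set.

{Outcome}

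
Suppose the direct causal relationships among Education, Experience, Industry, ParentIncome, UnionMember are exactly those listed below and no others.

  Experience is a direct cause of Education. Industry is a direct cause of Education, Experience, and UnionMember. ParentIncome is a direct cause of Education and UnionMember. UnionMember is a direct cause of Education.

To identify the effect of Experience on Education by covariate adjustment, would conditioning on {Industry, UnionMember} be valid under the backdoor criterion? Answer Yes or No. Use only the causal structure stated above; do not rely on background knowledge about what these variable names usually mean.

Yes

Backdoor paths from Experience to Education (paths whose first edge points into Experience):
  P1: Experience <- Industry -> UnionMember <- ParentIncome -> Education
  P2: Experience <- Industry -> UnionMember -> Education
  P3: Experience <- Industry -> Education
Condition 1 (no descendant of Experience in the set): holds — descendants of Experience are {Education}; none are in {Industry, UnionMember}.
Condition 2 (every backdoor path blocked by {Industry, UnionMember}):
  P1: blocked at fork node Industry ∈ conditioning set.
  P2: blocked at fork node Industry ∈ conditioning set.
  P3: blocked at fork node Industry ∈ conditioning set.
{Industry, UnionMember} satisfies the backdoor criterion.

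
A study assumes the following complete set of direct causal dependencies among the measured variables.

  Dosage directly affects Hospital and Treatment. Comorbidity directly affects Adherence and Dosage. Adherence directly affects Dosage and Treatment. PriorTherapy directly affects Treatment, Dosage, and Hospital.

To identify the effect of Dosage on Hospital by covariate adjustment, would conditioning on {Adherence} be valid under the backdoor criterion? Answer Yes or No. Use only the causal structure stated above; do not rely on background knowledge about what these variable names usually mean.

No

Backdoor paths from Dosage to Hospital (paths whose first edge points into Dosage):
  P1: Dosage <- PriorTherapy -> Hospital
  P2: Dosage <- Comorbidity -> Adherence -> Treatment <- PriorTherapy -> Hospital
  P3: Dosage <- Adherence -> Treatment <- PriorTherapy -> Hospital
Condition 1 (no descendant of Dosage in the set): holds — descendants of Dosage are {Hospital, Treatment}; none are in {Adherence}.
Condition 2 (every backdoor path blocked by {Adherence}):
  P1: open — no interior node is in the conditioning set.
  P2: blocked at chain node Adherence ∈ conditioning set.
  P3: blocked at fork node Adherence ∈ conditioning set.
{Adherence} does not satisfy the backdoor criterion.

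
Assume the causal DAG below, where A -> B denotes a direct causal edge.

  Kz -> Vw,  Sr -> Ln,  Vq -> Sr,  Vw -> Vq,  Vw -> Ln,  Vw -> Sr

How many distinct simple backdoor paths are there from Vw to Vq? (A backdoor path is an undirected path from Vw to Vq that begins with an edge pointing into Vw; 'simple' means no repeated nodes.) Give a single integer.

A backdoor path from Vw to Vq is any simple undirected path whose first edge points into Vw (i.e. leaves Vw via a parent).
Parents of Vw: {Kz}.
No simple path from any parent of Vw reaches Vq without revisiting Vw, so there are no backdoor paths.

0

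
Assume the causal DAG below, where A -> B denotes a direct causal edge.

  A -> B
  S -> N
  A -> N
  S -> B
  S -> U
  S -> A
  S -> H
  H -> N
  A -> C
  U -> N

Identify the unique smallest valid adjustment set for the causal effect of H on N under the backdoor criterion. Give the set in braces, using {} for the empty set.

{S}

Variables eligible for adjustment (non-descendants of H, excluding H and N): {A, B, C, S, U}.
Backdoor paths from H to N:
  P1: H <- S -> A -> N
  P2: H <- S -> U -> N
  P3: H <- S -> N
  P4: H <- S -> B <- A -> N
The empty set is not sufficient: P1 (H <- S -> A -> N) has no collider blocking it and no conditioned non-collider, so it is open.
Try {S}:
  P1: blocked at fork node S ∈ conditioning set.
  P2: blocked at fork node S ∈ conditioning set.
  P3: blocked at fork node S ∈ conditioning set.
  P4: blocked at fork node S ∈ conditioning set.
{S} contains no descendant of H and blocks every backdoor path.
No other singleton works — e.g. {A} leaves P2 open — so {S} is the unique smallest valid adjustment set.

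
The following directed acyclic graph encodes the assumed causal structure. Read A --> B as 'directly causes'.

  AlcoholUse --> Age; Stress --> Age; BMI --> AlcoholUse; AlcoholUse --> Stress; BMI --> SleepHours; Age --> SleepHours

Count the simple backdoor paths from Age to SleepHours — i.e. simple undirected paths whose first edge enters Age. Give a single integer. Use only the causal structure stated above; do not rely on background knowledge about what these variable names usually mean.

2

A backdoor path from Age to SleepHours is any simple undirected path whose first edge points into Age (i.e. leaves Age via a parent).
Parents of Age: {AlcoholUse, Stress}.
Enumerating:
  P1: Age <- AlcoholUse <- BMI -> SleepHours
  P2: Age <- Stress <- AlcoholUse <- BMI -> SleepHours
That exhausts the simple backdoor paths. Count: 2.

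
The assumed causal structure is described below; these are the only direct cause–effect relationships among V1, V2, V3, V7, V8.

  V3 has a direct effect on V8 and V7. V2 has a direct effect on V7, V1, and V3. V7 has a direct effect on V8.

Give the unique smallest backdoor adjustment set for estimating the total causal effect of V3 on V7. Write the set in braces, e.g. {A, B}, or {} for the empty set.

{V2}

Variables eligible for adjustment (non-descendants of V3, excluding V3 and V7): {V1, V2}.
Backdoor paths from V3 to V7:
  P1: V3 <- V2 -> V7
The empty set is not sufficient: P1 (V3 <- V2 -> V7) has no collider blocking it and no conditioned non-collider, so it is open.
Try {V2}:
  P1: blocked at fork node V2 ∈ conditioning set.
{V2} contains no descendant of V3 and blocks every backdoor path.
No other singleton works — e.g. {V1} leaves P1 open — so {V2} is the unique smallest valid adjustment set.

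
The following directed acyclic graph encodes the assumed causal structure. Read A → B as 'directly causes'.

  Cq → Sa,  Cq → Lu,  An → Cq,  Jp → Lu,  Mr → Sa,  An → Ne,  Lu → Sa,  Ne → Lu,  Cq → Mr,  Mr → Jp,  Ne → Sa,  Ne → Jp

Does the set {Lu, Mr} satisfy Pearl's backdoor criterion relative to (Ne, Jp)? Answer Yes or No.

Backdoor paths from Ne to Jp (paths whose first edge points into Ne):
  P1: Ne <- An -> Cq -> Mr -> Jp
  P2: Ne <- An -> Cq -> Mr -> Sa <- Lu <- Jp
  P3: Ne <- An -> Cq -> Lu <- Jp
  P4: Ne <- An -> Cq -> Lu -> Sa <- Mr -> Jp
  P5: Ne <- An -> Cq -> Sa <- Mr -> Jp
  P6: Ne <- An -> Cq -> Sa <- Lu <- Jp
Condition 1 (no descendant of Ne in the set): FAILS — Lu is a descendant of Ne.
Condition 2 (every backdoor path blocked by {Lu, Mr}):
  P1: blocked at chain node Mr ∈ conditioning set.
  P2: blocked at chain node Mr ∈ conditioning set.
  P3: open — collider(s) Lu are conditioned on (or have a conditioned descendant) and no non-collider on the path is in the set.
  P4: blocked at chain node Lu ∈ conditioning set.
  P5: blocked at collider Sa (neither it nor any descendant is in the conditioning set).
  P6: blocked at collider Sa (neither it nor any descendant is in the conditioning set).
{Lu, Mr} does not satisfy the backdoor criterion.

No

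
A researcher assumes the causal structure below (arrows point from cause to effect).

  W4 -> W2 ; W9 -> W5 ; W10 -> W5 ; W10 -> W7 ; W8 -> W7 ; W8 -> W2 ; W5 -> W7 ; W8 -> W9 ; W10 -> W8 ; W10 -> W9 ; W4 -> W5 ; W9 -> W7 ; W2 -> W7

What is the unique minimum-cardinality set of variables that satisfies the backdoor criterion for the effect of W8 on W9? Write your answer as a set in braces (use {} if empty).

{W10}

Variables eligible for adjustment (non-descendants of W8, excluding W8 and W9): {W10, W4}.
Backdoor paths from W8 to W9:
  P1: W8 <- W10 -> W9
  P2: W8 <- W10 -> W5 <- W4 -> W2 -> W7 <- W9
  P3: W8 <- W10 -> W5 <- W9
  P4: W8 <- W10 -> W5 -> W7 <- W9
  P5: W8 <- W10 -> W7 <- W9
  P6: W8 <- W10 -> W7 <- W2 <- W4 -> W5 <- W9
  P7: W8 <- W10 -> W7 <- W5 <- W9
The empty set is not sufficient: P1 (W8 <- W10 -> W9) has no collider blocking it and no conditioned non-collider, so it is open.
Try {W10}:
  P1: blocked at fork node W10 ∈ conditioning set.
  P2: blocked at fork node W10 ∈ conditioning set.
  P3: blocked at fork node W10 ∈ conditioning set.
  P4: blocked at fork node W10 ∈ conditioning set.
  P5: blocked at fork node W10 ∈ conditioning set.
  P6: blocked at fork node W10 ∈ conditioning set.
  P7: blocked at fork node W10 ∈ conditioning set.
{W10} contains no descendant of W8 and blocks every backdoor path.
No other singleton works — e.g. {W4} leaves P1 open — so {W10} is the unique smallest valid adjustment set.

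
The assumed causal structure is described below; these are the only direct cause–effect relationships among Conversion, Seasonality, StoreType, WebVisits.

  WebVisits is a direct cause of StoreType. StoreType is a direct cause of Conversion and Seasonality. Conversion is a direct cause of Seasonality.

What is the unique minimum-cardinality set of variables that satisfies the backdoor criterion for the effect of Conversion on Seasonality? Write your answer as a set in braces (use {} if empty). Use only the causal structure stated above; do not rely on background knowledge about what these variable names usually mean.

{StoreType}

Variables eligible for adjustment (non-descendants of Conversion, excluding Conversion and Seasonality): {StoreType, WebVisits}.
Backdoor paths from Conversion to Seasonality:
  P1: Conversion <- StoreType -> Seasonality
The empty set is not sufficient: P1 (Conversion <- StoreType -> Seasonality) has no collider blocking it and no conditioned non-collider, so it is open.
Try {StoreType}:
  P1: blocked at fork node StoreType ∈ conditioning set.
{StoreType} contains no descendant of Conversion and blocks every backdoor path.
No other singleton works — e.g. {WebVisits} leaves P1 open — so {StoreType} is the unique smallest valid adjustment set.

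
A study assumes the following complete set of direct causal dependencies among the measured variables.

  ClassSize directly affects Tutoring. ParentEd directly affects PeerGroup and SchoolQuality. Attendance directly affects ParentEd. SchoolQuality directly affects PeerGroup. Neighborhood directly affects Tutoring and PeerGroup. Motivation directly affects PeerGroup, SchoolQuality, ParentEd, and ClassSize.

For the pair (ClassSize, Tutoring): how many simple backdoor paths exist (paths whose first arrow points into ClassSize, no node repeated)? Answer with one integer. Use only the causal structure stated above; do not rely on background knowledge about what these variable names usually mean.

A backdoor path from ClassSize to Tutoring is any simple undirected path whose first edge points into ClassSize (i.e. leaves ClassSize via a parent).
Parents of ClassSize: {Motivation}.
Enumerating:
  P1: ClassSize <- Motivation -> ParentEd -> SchoolQuality -> PeerGroup <- Neighborhood -> Tutoring
  P2: ClassSize <- Motivation -> ParentEd -> PeerGroup <- Neighborhood -> Tutoring
  P3: ClassSize <- Motivation -> SchoolQuality <- ParentEd -> PeerGroup <- Neighborhood -> Tutoring
  P4: ClassSize <- Motivation -> SchoolQuality -> PeerGroup <- Neighborhood -> Tutoring
  P5: ClassSize <- Motivation -> PeerGroup <- Neighborhood -> Tutoring
That exhausts the simple backdoor paths. Count: 5.

5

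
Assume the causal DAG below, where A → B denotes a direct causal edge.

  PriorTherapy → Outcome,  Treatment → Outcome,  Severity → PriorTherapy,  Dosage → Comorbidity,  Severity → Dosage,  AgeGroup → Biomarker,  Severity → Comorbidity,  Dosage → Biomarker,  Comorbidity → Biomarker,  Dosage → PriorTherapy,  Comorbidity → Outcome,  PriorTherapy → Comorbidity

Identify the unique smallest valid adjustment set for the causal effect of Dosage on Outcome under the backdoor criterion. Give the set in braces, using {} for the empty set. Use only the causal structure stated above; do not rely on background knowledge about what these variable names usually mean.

{Severity}

Variables eligible for adjustment (non-descendants of Dosage, excluding Dosage and Outcome): {AgeGroup, Severity, Treatment}.
Backdoor paths from Dosage to Outcome:
  P1: Dosage <- Severity -> PriorTherapy -> Comorbidity -> Outcome
  P2: Dosage <- Severity -> PriorTherapy -> Outcome
  P3: Dosage <- Severity -> Comorbidity <- PriorTherapy -> Outcome
  P4: Dosage <- Severity -> Comorbidity -> Outcome
The empty set is not sufficient: P1 (Dosage <- Severity -> PriorTherapy -> Comorbidity -> Outcome) has no collider blocking it and no conditioned non-collider, so it is open.
Try {Severity}:
  P1: blocked at fork node Severity ∈ conditioning set.
  P2: blocked at fork node Severity ∈ conditioning set.
  P3: blocked at fork node Severity ∈ conditioning set.
  P4: blocked at fork node Severity ∈ conditioning set.
{Severity} contains no descendant of Dosage and blocks every backdoor path.
No other singleton works — e.g. {Treatment} leaves P1 open — so {Severity} is the unique smallest valid adjustment set.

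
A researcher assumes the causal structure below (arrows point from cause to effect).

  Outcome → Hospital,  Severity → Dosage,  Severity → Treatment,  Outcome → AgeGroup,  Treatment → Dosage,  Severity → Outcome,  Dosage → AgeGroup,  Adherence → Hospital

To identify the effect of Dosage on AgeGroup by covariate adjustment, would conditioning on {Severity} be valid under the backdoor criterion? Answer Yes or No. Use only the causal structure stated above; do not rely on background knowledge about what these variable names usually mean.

Backdoor paths from Dosage to AgeGroup (paths whose first edge points into Dosage):
  P1: Dosage <- Severity -> Outcome -> AgeGroup
  P2: Dosage <- Treatment <- Severity -> Outcome -> AgeGroup
Condition 1 (no descendant of Dosage in the set): holds — descendants of Dosage are {AgeGroup}; none are in {Severity}.
Condition 2 (every backdoor path blocked by {Severity}):
  P1: blocked at fork node Severity ∈ conditioning set.
  P2: blocked at fork node Severity ∈ conditioning set.
{Severity} satisfies the backdoor criterion.

Yes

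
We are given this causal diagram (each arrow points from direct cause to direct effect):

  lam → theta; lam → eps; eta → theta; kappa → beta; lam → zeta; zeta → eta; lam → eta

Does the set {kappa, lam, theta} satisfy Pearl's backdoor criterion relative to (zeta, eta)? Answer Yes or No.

No

Backdoor paths from zeta to eta (paths whose first edge points into zeta):
  P1: zeta <- lam -> eta
  P2: zeta <- lam -> theta <- eta
Condition 1 (no descendant of zeta in the set): FAILS — theta is a descendant of zeta.
Condition 2 (every backdoor path blocked by {kappa, lam, theta}):
  P1: blocked at fork node lam ∈ conditioning set.
  P2: blocked at fork node lam ∈ conditioning set.
{kappa, lam, theta} does not satisfy the backdoor criterion.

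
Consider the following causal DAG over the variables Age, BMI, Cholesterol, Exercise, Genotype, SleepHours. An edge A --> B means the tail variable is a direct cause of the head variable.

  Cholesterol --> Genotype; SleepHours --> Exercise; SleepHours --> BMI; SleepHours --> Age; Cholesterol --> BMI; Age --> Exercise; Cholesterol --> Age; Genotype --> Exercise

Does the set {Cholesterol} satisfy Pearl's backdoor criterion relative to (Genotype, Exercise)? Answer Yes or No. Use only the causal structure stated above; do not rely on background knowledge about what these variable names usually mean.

Backdoor paths from Genotype to Exercise (paths whose first edge points into Genotype):
  P1: Genotype <- Cholesterol -> Age <- SleepHours -> Exercise
  P2: Genotype <- Cholesterol -> Age -> Exercise
  P3: Genotype <- Cholesterol -> BMI <- SleepHours -> Age -> Exercise
  P4: Genotype <- Cholesterol -> BMI <- SleepHours -> Exercise
Condition 1 (no descendant of Genotype in the set): holds — descendants of Genotype are {Exercise}; none are in {Cholesterol}.
Condition 2 (every backdoor path blocked by {Cholesterol}):
  P1: blocked at fork node Cholesterol ∈ conditioning set.
  P2: blocked at fork node Cholesterol ∈ conditioning set.
  P3: blocked at fork node Cholesterol ∈ conditioning set.
  P4: blocked at fork node Cholesterol ∈ conditioning set.
{Cholesterol} satisfies the backdoor criterion.

Yes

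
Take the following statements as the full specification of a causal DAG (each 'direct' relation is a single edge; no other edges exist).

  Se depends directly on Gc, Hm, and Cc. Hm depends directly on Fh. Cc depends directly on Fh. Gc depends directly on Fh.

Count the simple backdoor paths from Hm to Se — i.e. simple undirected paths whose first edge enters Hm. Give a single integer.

A backdoor path from Hm to Se is any simple undirected path whose first edge points into Hm (i.e. leaves Hm via a parent).
Parents of Hm: {Fh}.
Enumerating:
  P1: Hm <- Fh -> Gc -> Se
  P2: Hm <- Fh -> Cc -> Se
That exhausts the simple backdoor paths. Count: 2.

2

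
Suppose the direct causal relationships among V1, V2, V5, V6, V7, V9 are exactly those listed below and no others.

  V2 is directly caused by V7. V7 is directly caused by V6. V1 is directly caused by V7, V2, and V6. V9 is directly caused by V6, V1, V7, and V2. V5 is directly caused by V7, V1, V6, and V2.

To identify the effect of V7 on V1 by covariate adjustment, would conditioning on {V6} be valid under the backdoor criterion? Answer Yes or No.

Backdoor paths from V7 to V1 (paths whose first edge points into V7):
  P1: V7 <- V6 -> V1
  P2: V7 <- V6 -> V5 <- V2 -> V1
  P3: V7 <- V6 -> V5 <- V2 -> V9 <- V1
  P4: V7 <- V6 -> V5 <- V1
  P5: V7 <- V6 -> V9 <- V2 -> V1
  P6: V7 <- V6 -> V9 <- V2 -> V5 <- V1
  P7: V7 <- V6 -> V9 <- V1
Condition 1 (no descendant of V7 in the set): holds — descendants of V7 are {V1, V2, V5, V9}; none are in {V6}.
Condition 2 (every backdoor path blocked by {V6}):
  P1: blocked at fork node V6 ∈ conditioning set.
  P2: blocked at fork node V6 ∈ conditioning set.
  P3: blocked at fork node V6 ∈ conditioning set.
  P4: blocked at fork node V6 ∈ conditioning set.
  P5: blocked at fork node V6 ∈ conditioning set.
  P6: blocked at fork node V6 ∈ conditioning set.
  P7: blocked at fork node V6 ∈ conditioning set.
{V6} satisfies the backdoor criterion.

Yes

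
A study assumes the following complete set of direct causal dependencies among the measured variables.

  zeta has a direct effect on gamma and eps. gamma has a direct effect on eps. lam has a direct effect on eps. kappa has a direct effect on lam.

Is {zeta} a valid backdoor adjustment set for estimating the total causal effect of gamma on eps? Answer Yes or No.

Backdoor paths from gamma to eps (paths whose first edge points into gamma):
  P1: gamma <- zeta -> eps
Condition 1 (no descendant of gamma in the set): holds — descendants of gamma are {eps}; none are in {zeta}.
Condition 2 (every backdoor path blocked by {zeta}):
  P1: blocked at fork node zeta ∈ conditioning set.
{zeta} satisfies the backdoor criterion.

Yes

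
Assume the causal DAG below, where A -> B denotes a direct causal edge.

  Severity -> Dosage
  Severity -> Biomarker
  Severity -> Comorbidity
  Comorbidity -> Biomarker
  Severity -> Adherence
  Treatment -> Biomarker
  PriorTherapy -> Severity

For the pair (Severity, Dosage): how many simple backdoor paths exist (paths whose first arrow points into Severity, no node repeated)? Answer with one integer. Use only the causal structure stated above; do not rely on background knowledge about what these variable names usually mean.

0

A backdoor path from Severity to Dosage is any simple undirected path whose first edge points into Severity (i.e. leaves Severity via a parent).
Parents of Severity: {PriorTherapy}.
No simple path from any parent of Severity reaches Dosage without revisiting Severity, so there are no backdoor paths.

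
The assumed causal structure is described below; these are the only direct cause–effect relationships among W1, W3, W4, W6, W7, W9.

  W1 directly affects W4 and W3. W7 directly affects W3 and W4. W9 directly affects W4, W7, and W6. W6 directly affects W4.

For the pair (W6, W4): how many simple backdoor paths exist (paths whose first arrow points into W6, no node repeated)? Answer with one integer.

A backdoor path from W6 to W4 is any simple undirected path whose first edge points into W6 (i.e. leaves W6 via a parent).
Parents of W6: {W9}.
Enumerating:
  P1: W6 <- W9 -> W7 -> W3 <- W1 -> W4
  P2: W6 <- W9 -> W7 -> W4
  P3: W6 <- W9 -> W4
That exhausts the simple backdoor paths. Count: 3.

3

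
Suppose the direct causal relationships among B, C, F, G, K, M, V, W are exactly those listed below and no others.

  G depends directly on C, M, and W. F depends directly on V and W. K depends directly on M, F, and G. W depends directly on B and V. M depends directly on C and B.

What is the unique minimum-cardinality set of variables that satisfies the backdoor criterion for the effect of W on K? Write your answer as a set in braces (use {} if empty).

Variables eligible for adjustment (non-descendants of W, excluding W and K): {B, C, M, V}.
Backdoor paths from W to K:
  P1: W <- V -> F -> K
  P2: W <- B -> M <- C -> G -> K
  P3: W <- B -> M -> G -> K
  P4: W <- B -> M -> K
The empty set is not sufficient: P1 (W <- V -> F -> K) has no collider blocking it and no conditioned non-collider, so it is open.
Try {B, V}:
  P1: blocked at fork node V ∈ conditioning set.
  P2: blocked at fork node B ∈ conditioning set.
  P3: blocked at fork node B ∈ conditioning set.
  P4: blocked at fork node B ∈ conditioning set.
{B, V} contains no descendant of W and blocks every backdoor path.
Every element of {B, V} is needed (dropping B leaves P3 open; dropping V leaves P1 open), so no proper subset is valid.
Among all size-2 subsets of the eligible variables, only {B, V} blocks every backdoor path, so it is the unique smallest valid adjustment set.

{B, V}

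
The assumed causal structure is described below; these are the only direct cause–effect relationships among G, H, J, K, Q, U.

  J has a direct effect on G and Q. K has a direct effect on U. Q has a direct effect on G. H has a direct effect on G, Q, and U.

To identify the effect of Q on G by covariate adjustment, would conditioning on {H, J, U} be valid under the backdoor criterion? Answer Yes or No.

Yes

Backdoor paths from Q to G (paths whose first edge points into Q):
  P1: Q <- J -> G
  P2: Q <- H -> G
Condition 1 (no descendant of Q in the set): holds — descendants of Q are {G}; none are in {H, J, U}.
Condition 2 (every backdoor path blocked by {H, J, U}):
  P1: blocked at fork node J ∈ conditioning set.
  P2: blocked at fork node H ∈ conditioning set.
{H, J, U} satisfies the backdoor criterion.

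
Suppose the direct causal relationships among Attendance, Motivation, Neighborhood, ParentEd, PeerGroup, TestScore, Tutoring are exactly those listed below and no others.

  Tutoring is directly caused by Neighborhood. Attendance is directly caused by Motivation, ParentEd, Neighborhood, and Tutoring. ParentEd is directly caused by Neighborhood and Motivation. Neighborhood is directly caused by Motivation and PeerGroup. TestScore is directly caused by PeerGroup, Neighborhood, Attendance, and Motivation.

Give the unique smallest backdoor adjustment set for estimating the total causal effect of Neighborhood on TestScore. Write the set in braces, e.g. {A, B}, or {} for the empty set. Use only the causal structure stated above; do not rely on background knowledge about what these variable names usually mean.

Variables eligible for adjustment (non-descendants of Neighborhood, excluding Neighborhood and TestScore): {Motivation, PeerGroup}.
Backdoor paths from Neighborhood to TestScore:
  P1: Neighborhood <- Motivation -> ParentEd -> Attendance -> TestScore
  P2: Neighborhood <- Motivation -> Attendance -> TestScore
  P3: Neighborhood <- Motivation -> TestScore
  P4: Neighborhood <- PeerGroup -> TestScore
The empty set is not sufficient: P1 (Neighborhood <- Motivation -> ParentEd -> Attendance -> TestScore) has no collider blocking it and no conditioned non-collider, so it is open.
Try {Motivation, PeerGroup}:
  P1: blocked at fork node Motivation ∈ conditioning set.
  P2: blocked at fork node Motivation ∈ conditioning set.
  P3: blocked at fork node Motivation ∈ conditioning set.
  P4: blocked at fork node PeerGroup ∈ conditioning set.
{Motivation, PeerGroup} contains no descendant of Neighborhood and blocks every backdoor path.
Every element of {Motivation, PeerGroup} is needed (dropping Motivation leaves P1 open; dropping PeerGroup leaves P4 open), so no proper subset is valid.
Among all size-2 subsets of the eligible variables, only {Motivation, PeerGroup} blocks every backdoor path, so it is the unique smallest valid adjustment set.

{Motivation, PeerGroup}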